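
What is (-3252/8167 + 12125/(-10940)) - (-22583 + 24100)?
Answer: -27134794083/17869396 ≈ -1518.5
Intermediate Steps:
(-3252/8167 + 12125/(-10940)) - (-22583 + 24100) = (-3252*1/8167 + 12125*(-1/10940)) - 1*1517 = (-3252/8167 - 2425/2188) - 1517 = -26920351/17869396 - 1517 = -27134794083/17869396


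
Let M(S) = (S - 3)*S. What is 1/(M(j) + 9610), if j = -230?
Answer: 1/63200 ≈ 1.5823e-5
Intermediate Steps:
M(S) = S*(-3 + S) (M(S) = (-3 + S)*S = S*(-3 + S))
1/(M(j) + 9610) = 1/(-230*(-3 - 230) + 9610) = 1/(-230*(-233) + 9610) = 1/(53590 + 9610) = 1/63200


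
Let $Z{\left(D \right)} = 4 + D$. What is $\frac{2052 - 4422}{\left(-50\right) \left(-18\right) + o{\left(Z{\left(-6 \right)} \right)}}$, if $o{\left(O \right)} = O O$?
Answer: $- \frac{1185}{452} \approx -2.6217$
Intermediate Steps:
$o{\left(O \right)} = O^{2}$
$\frac{2052 - 4422}{\left(-50\right) \left(-18\right) + o{\left(Z{\left(-6 \right)} \right)}} = \frac{2052 - 4422}{\left(-50\right) \left(-18\right) + \left(4 - 6\right)^{2}} = - \frac{2370}{900 + \left(-2\right)^{2}} = - \frac{2370}{900 + 4} = - \frac{2370}{904} = \left(-2370\right) \frac{1}{904} = - \frac{1185}{452}$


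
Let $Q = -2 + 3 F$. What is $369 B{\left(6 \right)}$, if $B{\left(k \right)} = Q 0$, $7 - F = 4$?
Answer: $0$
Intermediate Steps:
$F = 3$ ($F = 7 - 4 = 3$)
$Q = 7$ ($Q = -2 + 3 \cdot 3 = -2 + 9 = 7$)
$B{\left(k \right)} = 0$ ($B{\left(k \right)} = 7 \cdot 0 = 0$)
$369 B{\left(6 \right)} = 369 \cdot 0 = 0$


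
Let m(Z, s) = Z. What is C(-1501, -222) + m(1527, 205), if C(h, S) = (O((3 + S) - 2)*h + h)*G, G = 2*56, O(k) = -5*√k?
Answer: -166585 + 840560*I*√221 ≈ -1.6659e+5 + 1.2496e+7*I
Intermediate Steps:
G = 112
C(h, S) = 112*h - 560*h*√(1 + S) (C(h, S) = ((-5*√((3 + S) - 2))*h + h)*112 = ((-5*√(1 + S))*h + h)*112 = (-5*h*√(1 + S) + h)*112 = (h - 5*h*√(1 + S))*112 = 112*h - 560*h*√(1 + S))
C(-1501, -222) + m(1527, 205) = 112*(-1501)*(1 - 5*√(1 - 222)) + 1527 = 112*(-1501)*(1 - 5*I*√221) + 1527 = (-168112 + 840560*I*√221) + 1527 = -166585 + 840560*I*√221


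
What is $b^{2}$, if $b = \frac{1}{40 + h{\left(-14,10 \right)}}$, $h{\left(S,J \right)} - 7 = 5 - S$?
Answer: $\frac{1}{4356} \approx 0.00022957$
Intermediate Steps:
$h{\left(S,J \right)} = 12 - S$ ($h{\left(S,J \right)} = 7 - \left(-5 + S\right) = 12 - S$)
$b = \frac{1}{66}$ ($b = \frac{1}{40 + \left(12 - -14\right)} = \frac{1}{40 + \left(12 + 14\right)} = \frac{1}{40 + 26} = \frac{1}{66} \approx 0.015152$)
$b^{2} = \left(\frac{1}{66}\right)^{2} = \frac{1}{4356}$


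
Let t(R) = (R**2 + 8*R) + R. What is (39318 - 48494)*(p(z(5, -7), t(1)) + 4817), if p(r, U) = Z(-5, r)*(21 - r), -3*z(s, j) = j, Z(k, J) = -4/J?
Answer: -43907160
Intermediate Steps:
z(s, j) = -j/3
t(R) = R**2 + 9*R
p(r, U) = -4*(21 - r)/r (p(r, U) = (-4/r)*(21 - r) = -4*(21 - r)/r)
(39318 - 48494)*(p(z(5, -7), t(1)) + 4817) = (39318 - 48494)*((4 - 84/((-1/3*(-7)))) + 4817) = -9176*((4 - 84/7/3) + 4817) = -9176*((4 - 84*3/7) + 4817) = -9176*((4 - 36) + 4817) = -9176*(-32 + 4817) = -9176*4785 = -43907160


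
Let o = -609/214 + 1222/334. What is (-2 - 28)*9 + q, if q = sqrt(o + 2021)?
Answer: -270 + sqrt(2582268810162)/35738 ≈ -225.04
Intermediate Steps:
o = 29051/35738 (o = -609*1/214 + 1222*(1/334) = -609/214 + 611/167 = 29051/35738 ≈ 0.81289)
q = sqrt(2582268810162)/35738 (q = sqrt(29051/35738 + 2021) = sqrt(72255549/35738) = sqrt(2582268810162)/35738 ≈ 44.965)
(-2 - 28)*9 + q = (-2 - 28)*9 + sqrt(2582268810162)/35738 = -30*9 + sqrt(2582268810162)/35738 = -270 + sqrt(2582268810162)/35738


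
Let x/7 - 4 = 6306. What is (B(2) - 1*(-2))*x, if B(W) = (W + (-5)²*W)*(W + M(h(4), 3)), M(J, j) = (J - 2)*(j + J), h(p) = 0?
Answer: -9099020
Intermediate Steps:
x = 44170 (x = 28 + 7*6306 = 28 + 44142 = 44170)
M(J, j) = (-2 + J)*(J + j)
B(W) = 26*W*(-6 + W) (B(W) = (W + (-5)²*W)*(W + (0² - 2*0 - 2*3 + 0*3)) = (W + 25*W)*(W + (0 + 0 - 6 + 0)) = (26*W)*(W - 6) = (26*W)*(-6 + W) = 26*W*(-6 + W))
(B(2) - 1*(-2))*x = (26*2*(-6 + 2) - 1*(-2))*44170 = (26*2*(-4) + 2)*44170 = (-208 + 2)*44170 = -206*44170 = -9099020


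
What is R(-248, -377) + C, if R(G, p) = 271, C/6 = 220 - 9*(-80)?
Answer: 5911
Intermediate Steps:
C = 5640 (C = 6*(220 - 9*(-80)) = 6*(220 + 720) = 6*940 = 5640)
R(-248, -377) + C = 271 + 5640 = 5911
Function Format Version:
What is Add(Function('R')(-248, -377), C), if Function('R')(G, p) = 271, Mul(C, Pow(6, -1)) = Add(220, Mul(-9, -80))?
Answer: 5911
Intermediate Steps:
C = 5640 (C = Mul(6, Add(220, Mul(-9, -80))) = Mul(6, Add(220, 720)) = Mul(6, 940) = 5640)
Add(Function('R')(-248, -377), C) = Add(271, 5640) = 5911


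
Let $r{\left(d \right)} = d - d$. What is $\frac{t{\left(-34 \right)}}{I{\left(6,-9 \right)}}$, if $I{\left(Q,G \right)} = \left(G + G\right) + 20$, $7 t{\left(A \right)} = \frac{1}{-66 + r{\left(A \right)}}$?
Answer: $- \frac{1}{924} \approx -0.0010823$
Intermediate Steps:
$r{\left(d \right)} = 0$
$t{\left(A \right)} = - \frac{1}{462}$ ($t{\left(A \right)} = \frac{1}{7 \left(-66 + 0\right)} = \frac{1}{7 \left(-66\right)} = \frac{1}{7} \left(- \frac{1}{66}\right) = - \frac{1}{462}$)
$I{\left(Q,G \right)} = 20 + 2 G$ ($I{\left(Q,G \right)} = 2 G + 20 = 20 + 2 G$)
$\frac{t{\left(-34 \right)}}{I{\left(6,-9 \right)}} = - \frac{1}{462 \left(20 + 2 \left(-9\right)\right)} = - \frac{1}{462 \left(20 - 18\right)} = - \frac{1}{462 \cdot 2} = \left(- \frac{1}{462}\right) \frac{1}{2} = - \frac{1}{924}$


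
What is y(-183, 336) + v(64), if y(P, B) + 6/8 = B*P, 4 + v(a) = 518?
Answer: -243899/4 ≈ -60975.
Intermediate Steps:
v(a) = 514 (v(a) = -4 + 518 = 514)
y(P, B) = -¾ + B*P
y(-183, 336) + v(64) = (-¾ + 336*(-183)) + 514 = (-¾ - 61488) + 514 = -245955/4 + 514 = -243899/4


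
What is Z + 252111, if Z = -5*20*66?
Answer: 245511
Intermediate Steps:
Z = -6600 (Z = -100*66 = -6600)
Z + 252111 = -6600 + 252111 = 245511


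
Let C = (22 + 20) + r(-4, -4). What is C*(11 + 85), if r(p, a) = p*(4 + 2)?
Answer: 1728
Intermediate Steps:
r(p, a) = 6*p (r(p, a) = p*6 = 6*p)
C = 18 (C = (22 + 20) + 6*(-4) = 42 - 24 = 18)
C*(11 + 85) = 18*(11 + 85) = 18*96 = 1728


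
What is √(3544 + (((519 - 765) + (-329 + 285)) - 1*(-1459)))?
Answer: √4713 ≈ 68.651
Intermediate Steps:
√(3544 + (((519 - 765) + (-329 + 285)) - 1*(-1459))) = √(3544 + ((-246 - 44) + 1459)) = √(3544 + (-290 + 1459)) = √(3544 + 1169) = √4713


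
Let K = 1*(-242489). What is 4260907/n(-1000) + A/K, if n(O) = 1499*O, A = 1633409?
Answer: -3481703168523/363491011000 ≈ -9.5785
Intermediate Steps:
K = -242489
4260907/n(-1000) + A/K = 4260907/((1499*(-1000))) + 1633409/(-242489) = 4260907/(-1499000) + 1633409*(-1/242489) = 4260907*(-1/1499000) - 1633409/242489 = -4260907/1499000 - 1633409/242489 = -3481703168523/363491011000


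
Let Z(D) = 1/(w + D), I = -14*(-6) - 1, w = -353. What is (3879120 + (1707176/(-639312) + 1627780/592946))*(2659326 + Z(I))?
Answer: 65989765268437486359615061/6396932696940 ≈ 1.0316e+13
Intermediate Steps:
I = 83 (I = 84 - 1 = 83)
Z(D) = 1/(-353 + D)
(3879120 + (1707176/(-639312) + 1627780/592946))*(2659326 + Z(I)) = (3879120 + (1707176/(-639312) + 1627780/592946))*(2659326 + 1/(-353 + 83)) = (3879120 + (1707176*(-1/639312) + 1627780*(1/592946)))*(2659326 + 1/(-270)) = (3879120 + (-213397/79914 + 813890/296473))*(2659326 - 1/270) = (3879120 + 1774756679/23692343322)*(718018019/270) = (91905444601993319/23692343322)*(718018019/270) = 65989765268437486359615061/6396932696940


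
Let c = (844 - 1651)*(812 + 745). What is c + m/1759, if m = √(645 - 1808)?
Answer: -1256499 + I*√1163/1759 ≈ -1.2565e+6 + 0.019388*I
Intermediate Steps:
m = I*√1163 (m = √(-1163) = I*√1163 ≈ 34.103*I)
c = -1256499 (c = -807*1557 = -1256499)
c + m/1759 = -1256499 + (I*√1163)/1759 = -1256499 + (I*√1163)*(1/1759) = -1256499 + I*√1163/1759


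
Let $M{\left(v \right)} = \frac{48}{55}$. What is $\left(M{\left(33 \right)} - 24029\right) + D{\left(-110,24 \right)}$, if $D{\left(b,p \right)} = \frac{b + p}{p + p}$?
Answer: $- \frac{31719493}{1320} \approx -24030.0$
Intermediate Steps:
$D{\left(b,p \right)} = \frac{b + p}{2 p}$
$M{\left(v \right)} = \frac{48}{55}$ ($M{\left(v \right)} = 48 \cdot \frac{1}{55} = \frac{48}{55}$)
$\left(M{\left(33 \right)} - 24029\right) + D{\left(-110,24 \right)} = \left(\frac{48}{55} - 24029\right) + \frac{-110 + 24}{2 \cdot 24} = - \frac{1321547}{55} + \frac{1}{2} \cdot \frac{1}{24} \left(-86\right) = - \frac{1321547}{55} - \frac{43}{24} = - \frac{31719493}{1320}$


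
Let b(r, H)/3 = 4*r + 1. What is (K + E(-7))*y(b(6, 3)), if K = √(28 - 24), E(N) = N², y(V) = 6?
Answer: 306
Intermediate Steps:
b(r, H) = 3 + 12*r (b(r, H) = 3*(4*r + 1) = 3*(1 + 4*r) = 3 + 12*r)
K = 2 (K = √4 = 2)
(K + E(-7))*y(b(6, 3)) = (2 + (-7)²)*6 = (2 + 49)*6 = 51*6 = 306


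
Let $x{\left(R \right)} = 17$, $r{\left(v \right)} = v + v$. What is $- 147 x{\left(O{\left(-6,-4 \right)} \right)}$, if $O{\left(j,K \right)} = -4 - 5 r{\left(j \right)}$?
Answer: $-2499$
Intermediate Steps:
$r{\left(v \right)} = 2 v$
$O{\left(j,K \right)} = -4 - 10 j$ ($O{\left(j,K \right)} = -4 - 5 \cdot 2 j = -4 - 10 j$)
$- 147 x{\left(O{\left(-6,-4 \right)} \right)} = \left(-147\right) 17 = -2499$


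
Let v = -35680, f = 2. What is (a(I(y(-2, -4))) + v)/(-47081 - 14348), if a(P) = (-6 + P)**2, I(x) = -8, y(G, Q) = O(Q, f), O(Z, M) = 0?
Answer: 35484/61429 ≈ 0.57764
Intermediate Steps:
y(G, Q) = 0
(a(I(y(-2, -4))) + v)/(-47081 - 14348) = ((-6 - 8)**2 - 35680)/(-47081 - 14348) = ((-14)**2 - 35680)/(-61429) = (196 - 35680)*(-1/61429) = -35484*(-1/61429) = 35484/61429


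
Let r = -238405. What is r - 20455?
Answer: -258860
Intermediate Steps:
r - 20455 = -238405 - 20455 = -258860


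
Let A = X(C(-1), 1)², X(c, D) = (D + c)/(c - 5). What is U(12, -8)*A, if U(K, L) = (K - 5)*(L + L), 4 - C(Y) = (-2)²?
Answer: -112/25 ≈ -4.4800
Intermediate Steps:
C(Y) = 0 (C(Y) = 4 - 1*(-2)² = 4 - 1*4 = 4 - 4 = 0)
X(c, D) = (D + c)/(-5 + c)
U(K, L) = 2*L*(-5 + K) (U(K, L) = (-5 + K)*(2*L) = 2*L*(-5 + K))
A = 1/25 (A = ((1 + 0)/(-5 + 0))² = (1/(-5))² = (-⅕*1)² = (-⅕)² = 1/25 ≈ 0.040000)
U(12, -8)*A = (2*(-8)*(-5 + 12))*(1/25) = (2*(-8)*7)*(1/25) = -112*1/25 = -112/25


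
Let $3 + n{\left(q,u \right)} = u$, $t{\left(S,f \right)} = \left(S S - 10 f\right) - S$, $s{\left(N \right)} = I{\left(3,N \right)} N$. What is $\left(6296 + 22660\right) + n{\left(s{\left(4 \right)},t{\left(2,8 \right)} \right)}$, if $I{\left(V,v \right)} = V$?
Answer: $28875$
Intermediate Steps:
$s{\left(N \right)} = 3 N$
$t{\left(S,f \right)} = S^{2} - S - 10 f$ ($t{\left(S,f \right)} = \left(S^{2} - 10 f\right) - S = S^{2} - S - 10 f$)
$n{\left(q,u \right)} = -3 + u$
$\left(6296 + 22660\right) + n{\left(s{\left(4 \right)},t{\left(2,8 \right)} \right)} = \left(6296 + 22660\right) - 81 = 28956 - 81 = 28875$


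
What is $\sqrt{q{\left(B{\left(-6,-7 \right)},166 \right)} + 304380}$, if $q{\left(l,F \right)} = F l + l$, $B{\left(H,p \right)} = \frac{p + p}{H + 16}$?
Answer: $\frac{\sqrt{7603655}}{5} \approx 551.49$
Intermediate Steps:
$B{\left(H,p \right)} = \frac{2 p}{16 + H}$
$q{\left(l,F \right)} = l + F l$
$\sqrt{q{\left(B{\left(-6,-7 \right)},166 \right)} + 304380} = \sqrt{2 \left(-7\right) \frac{1}{16 - 6} \left(1 + 166\right) + 304380} = \sqrt{2 \left(-7\right) \frac{1}{10} \cdot 167 + 304380} = \sqrt{\left(- \frac{7}{5}\right) 167 + 304380} = \sqrt{- \frac{1169}{5} + 304380} = \sqrt{\frac{1520731}{5}} = \frac{\sqrt{7603655}}{5}$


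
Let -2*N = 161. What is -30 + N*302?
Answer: -24341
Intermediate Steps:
N = -161/2 (N = -½*161 = -161/2 ≈ -80.500)
-30 + N*302 = -30 - 161/2*302 = -30 - 24311 = -24341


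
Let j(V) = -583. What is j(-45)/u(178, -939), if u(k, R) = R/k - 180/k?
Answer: 103774/1119 ≈ 92.738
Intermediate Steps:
u(k, R) = -180/k + R/k
j(-45)/u(178, -939) = -583*178/(-180 - 939) = -583/((1/178)*(-1119)) = -583/(-1119/178) = -583*(-178/1119) = 103774/1119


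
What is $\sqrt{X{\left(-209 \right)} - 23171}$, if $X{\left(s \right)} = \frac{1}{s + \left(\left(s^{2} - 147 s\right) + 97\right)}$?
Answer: $\frac{77 i \sqrt{5392466247}}{37146} \approx 152.22 i$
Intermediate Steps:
$X{\left(s \right)} = \frac{1}{97 + s^{2} - 146 s}$ ($X{\left(s \right)} = \frac{1}{s + \left(97 + s^{2} - 147 s\right)} = \frac{1}{97 + s^{2} - 146 s}$)
$\sqrt{X{\left(-209 \right)} - 23171} = \sqrt{\frac{1}{97 + \left(-209\right)^{2} - -30514} - 23171} = \sqrt{\frac{1}{97 + 43681 + 30514} - 23171} = \sqrt{\frac{1}{74292} - 23171} = \sqrt{- \frac{1721419931}{74292}} = \frac{77 i \sqrt{5392466247}}{37146}$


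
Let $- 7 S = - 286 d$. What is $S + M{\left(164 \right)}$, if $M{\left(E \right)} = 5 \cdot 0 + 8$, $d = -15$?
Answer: $- \frac{4234}{7} \approx -604.86$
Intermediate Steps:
$M{\left(E \right)} = 8$ ($M{\left(E \right)} = 0 + 8 = 8$)
$S = - \frac{4290}{7}$ ($S = - \frac{\left(-286\right) \left(-15\right)}{7} = \left(- \frac{1}{7}\right) 4290 = - \frac{4290}{7} \approx -612.86$)
$S + M{\left(164 \right)} = - \frac{4290}{7} + 8 = - \frac{4234}{7}$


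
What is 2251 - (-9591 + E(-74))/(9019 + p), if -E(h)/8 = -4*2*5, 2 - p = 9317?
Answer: 657025/296 ≈ 2219.7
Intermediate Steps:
p = -9315 (p = 2 - 1*9317 = 2 - 9317 = -9315)
E(h) = 320 (E(h) = -8*(-4*2)*5 = -(-64)*5 = -8*(-40) = 320)
2251 - (-9591 + E(-74))/(9019 + p) = 2251 - (-9591 + 320)/(9019 - 9315) = 2251 - (-9271)/(-296) = 2251 - (-9271)*(-1)/296 = 2251 - 1*9271/296 = 2251 - 9271/296 = 657025/296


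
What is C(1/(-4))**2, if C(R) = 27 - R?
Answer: 11881/16 ≈ 742.56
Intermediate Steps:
C(1/(-4))**2 = (27 - 1/(-4))**2 = (27 - 1*(-1/4))**2 = (27 + 1/4)**2 = (109/4)**2 = 11881/16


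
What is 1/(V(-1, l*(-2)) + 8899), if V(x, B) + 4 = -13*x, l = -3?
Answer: 1/8908 ≈ 0.00011226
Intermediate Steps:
V(x, B) = -4 - 13*x
1/(V(-1, l*(-2)) + 8899) = 1/((-4 - 13*(-1)) + 8899) = 1/((-4 + 13) + 8899) = 1/(9 + 8899) = 1/8908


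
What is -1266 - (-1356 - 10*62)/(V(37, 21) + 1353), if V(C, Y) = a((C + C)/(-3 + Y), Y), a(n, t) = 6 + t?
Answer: -436276/345 ≈ -1264.6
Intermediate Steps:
V(C, Y) = 6 + Y
-1266 - (-1356 - 10*62)/(V(37, 21) + 1353) = -1266 - (-1356 - 10*62)/((6 + 21) + 1353) = -1266 - (-1356 - 620)/(27 + 1353) = -1266 - (-1976)/1380 = -1266 - 1*(-494/345) = -1266 + 494/345 = -436276/345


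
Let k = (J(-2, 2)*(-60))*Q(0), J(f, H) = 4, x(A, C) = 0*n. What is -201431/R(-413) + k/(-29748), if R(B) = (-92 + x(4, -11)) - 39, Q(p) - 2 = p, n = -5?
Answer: 499352689/324749 ≈ 1537.7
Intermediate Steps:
Q(p) = 2 + p
x(A, C) = 0 (x(A, C) = 0*(-5) = 0)
R(B) = -131 (R(B) = (-92 + 0) - 39 = -92 - 39 = -131)
k = -480 (k = (4*(-60))*(2 + 0) = -240*2 = -480)
-201431/R(-413) + k/(-29748) = -201431/(-131) - 480/(-29748) = -201431*(-1/131) - 480*(-1/29748) = 201431/131 + 40/2479 = 499352689/324749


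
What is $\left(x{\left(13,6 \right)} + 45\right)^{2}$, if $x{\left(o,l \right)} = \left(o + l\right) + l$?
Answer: $4900$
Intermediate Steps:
$x{\left(o,l \right)} = o + 2 l$ ($x{\left(o,l \right)} = \left(l + o\right) + l = o + 2 l$)
$\left(x{\left(13,6 \right)} + 45\right)^{2} = \left(\left(13 + 2 \cdot 6\right) + 45\right)^{2} = \left(\left(13 + 12\right) + 45\right)^{2} = \left(25 + 45\right)^{2} = 70^{2} = 4900$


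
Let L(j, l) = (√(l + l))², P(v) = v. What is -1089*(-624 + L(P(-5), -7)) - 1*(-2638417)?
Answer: 3333199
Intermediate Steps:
L(j, l) = 2*l (L(j, l) = (√(2*l))² = (√2*√l)² = 2*l)
-1089*(-624 + L(P(-5), -7)) - 1*(-2638417) = -1089*(-624 + 2*(-7)) - 1*(-2638417) = -1089*(-624 - 14) + 2638417 = -1089*(-638) + 2638417 = 694782 + 2638417 = 3333199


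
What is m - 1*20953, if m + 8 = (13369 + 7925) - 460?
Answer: -127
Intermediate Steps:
m = 20826 (m = -8 + ((13369 + 7925) - 460) = -8 + (21294 - 460) = -8 + 20834 = 20826)
m - 1*20953 = 20826 - 1*20953 = 20826 - 20953 = -127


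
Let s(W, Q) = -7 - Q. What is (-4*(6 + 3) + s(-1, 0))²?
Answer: 1849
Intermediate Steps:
(-4*(6 + 3) + s(-1, 0))² = (-4*(6 + 3) + (-7 - 1*0))² = (-4*9 + (-7 + 0))² = (-36 - 7)² = (-43)² = 1849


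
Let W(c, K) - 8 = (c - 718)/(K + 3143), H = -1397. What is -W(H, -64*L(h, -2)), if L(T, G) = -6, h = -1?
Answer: -26101/3527 ≈ -7.4003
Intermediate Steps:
W(c, K) = 8 + (-718 + c)/(3143 + K) (W(c, K) = 8 + (c - 718)/(K + 3143) = 8 + (-718 + c)/(3143 + K))
-W(H, -64*L(h, -2)) = -(24426 - 1397 + 8*(-64*(-6)))/(3143 - 64*(-6)) = -(24426 - 1397 + 8*384)/(3143 + 384) = -(24426 - 1397 + 3072)/3527 = -26101/3527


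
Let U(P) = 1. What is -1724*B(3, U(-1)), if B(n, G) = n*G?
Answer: -5172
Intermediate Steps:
B(n, G) = G*n
-1724*B(3, U(-1)) = -1724*3 = -5172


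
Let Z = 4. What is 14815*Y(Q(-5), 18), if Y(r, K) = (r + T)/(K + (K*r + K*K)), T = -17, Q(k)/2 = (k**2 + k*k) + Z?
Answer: 1348165/2286 ≈ 589.75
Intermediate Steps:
Q(k) = 8 + 4*k**2 (Q(k) = 2*((k**2 + k*k) + 4) = 2*((k**2 + k**2) + 4) = 2*(2*k**2 + 4) = 2*(4 + 2*k**2) = 8 + 4*k**2)
Y(r, K) = (-17 + r)/(K + K**2 + K*r) (Y(r, K) = (r - 17)/(K + (K*r + K*K)) = (-17 + r)/(K + (K*r + K**2)) = (-17 + r)/(K + (K**2 + K*r)) = (-17 + r)/(K + K**2 + K*r))
14815*Y(Q(-5), 18) = 14815*((-17 + (8 + 4*(-5)**2))/(18*(1 + 18 + (8 + 4*(-5)**2)))) = 14815*((-17 + (8 + 4*25))/(18*(1 + 18 + (8 + 4*25)))) = 14815*((-17 + (8 + 100))/(18*(1 + 18 + (8 + 100)))) = 14815*((-17 + 108)/(18*(1 + 18 + 108))) = 14815*((1/18)*91/127) = 14815*((1/18)*(1/127)*91) = 14815*(91/2286) = 1348165/2286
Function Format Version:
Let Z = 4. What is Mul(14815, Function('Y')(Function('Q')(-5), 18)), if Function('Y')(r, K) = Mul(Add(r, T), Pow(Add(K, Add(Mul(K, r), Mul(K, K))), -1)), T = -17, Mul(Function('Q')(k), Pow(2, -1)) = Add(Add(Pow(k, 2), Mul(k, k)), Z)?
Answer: Rational(1348165, 2286) ≈ 589.75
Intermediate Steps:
Function('Q')(k) = Add(8, Mul(4, Pow(k, 2))) (Function('Q')(k) = Mul(2, Add(Add(Pow(k, 2), Mul(k, k)), 4)) = Mul(2, Add(Add(Pow(k, 2), Pow(k, 2)), 4)) = Mul(2, Add(Mul(2, Pow(k, 2)), 4)) = Mul(2, Add(4, Mul(2, Pow(k, 2)))) = Add(8, Mul(4, Pow(k, 2))))
Function('Y')(r, K) = Mul(Pow(Add(K, Pow(K, 2), Mul(K, r)), -1), Add(-17, r)) (Function('Y')(r, K) = Mul(Add(r, -17), Pow(Add(K, Add(Mul(K, r), Mul(K, K))), -1)) = Mul(Add(-17, r), Pow(Add(K, Add(Mul(K, r), Pow(K, 2))), -1)) = Mul(Add(-17, r), Pow(Add(K, Add(Pow(K, 2), Mul(K, r))), -1)) = Mul(Add(-17, r), Pow(Add(K, Pow(K, 2), Mul(K, r)), -1)) = Mul(Pow(Add(K, Pow(K, 2), Mul(K, r)), -1), Add(-17, r)))
Mul(14815, Function('Y')(Function('Q')(-5), 18)) = Mul(14815, Mul(Pow(18, -1), Pow(Add(1, 18, Add(8, Mul(4, Pow(-5, 2)))), -1), Add(-17, Add(8, Mul(4, Pow(-5, 2)))))) = Mul(14815, Mul(Rational(1, 18), Pow(Add(1, 18, Add(8, Mul(4, 25))), -1), Add(-17, Add(8, Mul(4, 25))))) = Mul(14815, Mul(Rational(1, 18), Pow(Add(1, 18, Add(8, 100)), -1), Add(-17, Add(8, 100)))) = Mul(14815, Mul(Rational(1, 18), Pow(Add(1, 18, 108), -1), Add(-17, 108))) = Mul(14815, Mul(Rational(1, 18), Pow(127, -1), 91)) = Mul(14815, Mul(Rational(1, 18), Rational(1, 127), 91)) = Mul(14815, Rational(91, 2286)) = Rational(1348165, 2286)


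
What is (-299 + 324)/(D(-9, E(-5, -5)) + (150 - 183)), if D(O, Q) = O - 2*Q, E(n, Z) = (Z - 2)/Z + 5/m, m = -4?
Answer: -250/423 ≈ -0.59102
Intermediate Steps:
E(n, Z) = -5/4 + (-2 + Z)/Z (E(n, Z) = (Z - 2)/Z + 5/(-4) = (-2 + Z)/Z + 5*(-¼) = (-2 + Z)/Z - 5/4 = -5/4 + (-2 + Z)/Z)
(-299 + 324)/(D(-9, E(-5, -5)) + (150 - 183)) = (-299 + 324)/((-9 - (-8 - 1*(-5))/(2*(-5))) + (150 - 183)) = 25/((-9 - (-1)*(-8 + 5)/(2*5)) - 33) = 25/((-9 - (-1)*(-3)/(2*5)) - 33) = 25/((-9 - 2*3/20) - 33) = 25/((-9 - 3/10) - 33) = 25/(-93/10 - 33) = 25/(-423/10) = 25*(-10/423) = -250/423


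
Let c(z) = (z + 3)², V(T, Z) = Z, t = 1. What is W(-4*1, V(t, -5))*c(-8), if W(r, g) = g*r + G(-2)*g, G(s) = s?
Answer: 750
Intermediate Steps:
W(r, g) = -2*g + g*r (W(r, g) = g*r - 2*g = -2*g + g*r)
c(z) = (3 + z)²
W(-4*1, V(t, -5))*c(-8) = (-5*(-2 - 4*1))*(3 - 8)² = -5*(-2 - 4)*(-5)² = -5*(-6)*25 = 30*25 = 750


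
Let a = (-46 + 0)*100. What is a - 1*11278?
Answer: -15878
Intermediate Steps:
a = -4600 (a = -46*100 = -4600)
a - 1*11278 = -4600 - 1*11278 = -4600 - 11278 = -15878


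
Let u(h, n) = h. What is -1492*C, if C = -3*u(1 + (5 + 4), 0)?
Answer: 44760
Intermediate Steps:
C = -30 (C = -3*(1 + (5 + 4)) = -3*(1 + 9) = -3*10 = -30)
-1492*C = -1492*(-30) = 44760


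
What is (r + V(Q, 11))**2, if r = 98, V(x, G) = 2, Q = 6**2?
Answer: 10000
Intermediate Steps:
Q = 36
(r + V(Q, 11))**2 = (98 + 2)**2 = 100**2 = 10000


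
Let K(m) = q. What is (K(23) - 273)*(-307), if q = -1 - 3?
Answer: 85039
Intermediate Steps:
q = -4
K(m) = -4
(K(23) - 273)*(-307) = (-4 - 273)*(-307) = -277*(-307) = 85039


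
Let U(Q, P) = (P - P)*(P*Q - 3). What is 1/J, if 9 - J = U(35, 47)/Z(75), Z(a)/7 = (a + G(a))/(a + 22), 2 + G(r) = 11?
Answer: ⅑ ≈ 0.11111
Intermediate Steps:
G(r) = 9 (G(r) = -2 + 11 = 9)
Z(a) = 7*(9 + a)/(22 + a) (Z(a) = 7*((a + 9)/(a + 22)) = 7*((9 + a)/(22 + a)) = 7*(9 + a)/(22 + a))
U(Q, P) = 0 (U(Q, P) = 0*(-3 + P*Q) = 0)
J = 9 (J = 9 - 0/(7*(9 + 75)/(22 + 75)) = 9 - 0/(7*84/97) = 9 - 0/(7*(1/97)*84) = 9 - 0/588/97 = 9 - 0*97/588 = 9 - 1*0 = 9 + 0 = 9)
1/J = 1/9 = ⅑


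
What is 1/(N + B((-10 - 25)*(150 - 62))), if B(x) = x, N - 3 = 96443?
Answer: 1/93366 ≈ 1.0711e-5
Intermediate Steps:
N = 96446 (N = 3 + 96443 = 96446)
1/(N + B((-10 - 25)*(150 - 62))) = 1/(96446 + (-10 - 25)*(150 - 62)) = 1/(96446 - 35*88) = 1/(96446 - 3080) = 1/93366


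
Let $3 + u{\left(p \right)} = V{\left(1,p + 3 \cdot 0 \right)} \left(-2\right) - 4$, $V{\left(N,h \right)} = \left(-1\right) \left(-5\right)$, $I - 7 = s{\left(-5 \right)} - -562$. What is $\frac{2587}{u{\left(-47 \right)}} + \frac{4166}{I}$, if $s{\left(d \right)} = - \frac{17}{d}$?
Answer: $- \frac{3524942}{24327} \approx -144.9$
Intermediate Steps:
$I = \frac{2862}{5}$ ($I = 7 - \left(-562 + \frac{17}{-5}\right) = 7 + \left(\left(-17\right) \left(- \frac{1}{5}\right) + 562\right) = 7 + \left(\frac{17}{5} + 562\right) = 7 + \frac{2827}{5} = \frac{2862}{5} \approx 572.4$)
$V{\left(N,h \right)} = 5$
$u{\left(p \right)} = -17$ ($u{\left(p \right)} = -3 + \left(5 \left(-2\right) - 4\right) = -3 - 14 = -17$)
$\frac{2587}{u{\left(-47 \right)}} + \frac{4166}{I} = \frac{2587}{-17} + \frac{4166}{\frac{2862}{5}} = 2587 \left(- \frac{1}{17}\right) + 4166 \cdot \frac{5}{2862} = - \frac{2587}{17} + \frac{10415}{1431} = - \frac{3524942}{24327}$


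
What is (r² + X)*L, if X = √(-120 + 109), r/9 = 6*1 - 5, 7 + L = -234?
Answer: -19521 - 241*I*√11 ≈ -19521.0 - 799.31*I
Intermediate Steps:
L = -241 (L = -7 - 234 = -241)
r = 9 (r = 9*(6*1 - 5) = 9*(6 - 5) = 9*1 = 9)
X = I*√11 (X = √(-11) = I*√11 ≈ 3.3166*I)
(r² + X)*L = (9² + I*√11)*(-241) = (81 + I*√11)*(-241) = -19521 - 241*I*√11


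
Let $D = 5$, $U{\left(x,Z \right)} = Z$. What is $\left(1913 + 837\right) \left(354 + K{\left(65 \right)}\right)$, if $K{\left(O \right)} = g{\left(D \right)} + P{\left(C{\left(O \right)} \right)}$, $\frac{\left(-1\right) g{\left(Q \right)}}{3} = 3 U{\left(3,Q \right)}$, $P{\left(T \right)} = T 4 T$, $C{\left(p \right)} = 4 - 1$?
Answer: $948750$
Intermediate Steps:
$C{\left(p \right)} = 3$ ($C{\left(p \right)} = 4 - 1 = 3$)
$P{\left(T \right)} = 4 T^{2}$ ($P{\left(T \right)} = 4 T T = 4 T^{2}$)
$g{\left(Q \right)} = - 9 Q$ ($g{\left(Q \right)} = - 3 \cdot 3 Q = - 9 Q$)
$K{\left(O \right)} = -9$ ($K{\left(O \right)} = \left(-9\right) 5 + 4 \cdot 3^{2} = -45 + 4 \cdot 9 = -45 + 36 = -9$)
$\left(1913 + 837\right) \left(354 + K{\left(65 \right)}\right) = \left(1913 + 837\right) \left(354 - 9\right) = 2750 \cdot 345 = 948750$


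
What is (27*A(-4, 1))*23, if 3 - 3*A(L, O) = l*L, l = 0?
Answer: 621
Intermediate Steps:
A(L, O) = 1 (A(L, O) = 1 - 0*L = 1 - 1/3*0 = 1 + 0 = 1)
(27*A(-4, 1))*23 = (27*1)*23 = 27*23 = 621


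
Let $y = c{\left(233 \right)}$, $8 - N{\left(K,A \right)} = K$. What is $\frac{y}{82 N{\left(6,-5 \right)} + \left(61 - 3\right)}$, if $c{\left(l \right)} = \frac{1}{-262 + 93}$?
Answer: $- \frac{1}{37518} \approx -2.6654 \cdot 10^{-5}$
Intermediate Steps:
$N{\left(K,A \right)} = 8 - K$
$c{\left(l \right)} = - \frac{1}{169}$ ($c{\left(l \right)} = \frac{1}{-169} = - \frac{1}{169}$)
$y = - \frac{1}{169} \approx -0.0059172$
$\frac{y}{82 N{\left(6,-5 \right)} + \left(61 - 3\right)} = - \frac{1}{169 \left(82 \left(8 - 6\right) + \left(61 - 3\right)\right)} = - \frac{1}{169 \left(82 \cdot 2 + 58\right)} = - \frac{1}{169 \left(164 + 58\right)} = - \frac{1}{169 \cdot 222} = \left(- \frac{1}{169}\right) \frac{1}{222} = - \frac{1}{37518}$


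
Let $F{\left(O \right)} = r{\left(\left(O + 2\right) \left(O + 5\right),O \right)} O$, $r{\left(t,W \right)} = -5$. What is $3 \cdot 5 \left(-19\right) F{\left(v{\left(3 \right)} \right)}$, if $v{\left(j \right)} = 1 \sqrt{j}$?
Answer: $1425 \sqrt{3} \approx 2468.2$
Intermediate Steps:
$v{\left(j \right)} = \sqrt{j}$
$F{\left(O \right)} = - 5 O$
$3 \cdot 5 \left(-19\right) F{\left(v{\left(3 \right)} \right)} = 3 \cdot 5 \left(-19\right) \left(- 5 \sqrt{3}\right) = 15 \left(-19\right) \left(- 5 \sqrt{3}\right) = - 285 \left(- 5 \sqrt{3}\right) = 1425 \sqrt{3}$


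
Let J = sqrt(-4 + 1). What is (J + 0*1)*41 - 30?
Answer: -30 + 41*I*sqrt(3) ≈ -30.0 + 71.014*I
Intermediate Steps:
J = I*sqrt(3) (J = sqrt(-3) = I*sqrt(3) ≈ 1.732*I)
(J + 0*1)*41 - 30 = (I*sqrt(3) + 0*1)*41 - 30 = (I*sqrt(3) + 0)*41 - 30 = (I*sqrt(3))*41 - 30 = 41*I*sqrt(3) - 30 = -30 + 41*I*sqrt(3)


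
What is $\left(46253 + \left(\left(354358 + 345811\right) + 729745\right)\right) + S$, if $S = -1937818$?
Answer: $-461651$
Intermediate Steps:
$\left(46253 + \left(\left(354358 + 345811\right) + 729745\right)\right) + S = \left(46253 + \left(\left(354358 + 345811\right) + 729745\right)\right) - 1937818 = \left(46253 + \left(700169 + 729745\right)\right) - 1937818 = \left(46253 + 1429914\right) - 1937818 = 1476167 - 1937818 = -461651$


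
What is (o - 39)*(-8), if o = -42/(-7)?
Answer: 264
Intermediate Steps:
o = 6 (o = -42*(-⅐) = 6)
(o - 39)*(-8) = (6 - 39)*(-8) = -33*(-8) = 264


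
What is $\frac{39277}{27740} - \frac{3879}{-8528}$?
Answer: $\frac{110639429}{59141680} \approx 1.8708$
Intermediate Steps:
$\frac{39277}{27740} - \frac{3879}{-8528} = 39277 \cdot \frac{1}{27740} - - \frac{3879}{8528} = \frac{39277}{27740} + \frac{3879}{8528} = \frac{110639429}{59141680}$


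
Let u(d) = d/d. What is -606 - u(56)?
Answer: -607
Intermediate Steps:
u(d) = 1
-606 - u(56) = -606 - 1*1 = -606 - 1 = -607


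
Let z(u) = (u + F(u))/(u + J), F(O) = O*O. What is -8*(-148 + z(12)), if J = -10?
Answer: 560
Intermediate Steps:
F(O) = O**2
z(u) = (u + u**2)/(-10 + u) (z(u) = (u + u**2)/(u - 10) = (u + u**2)/(-10 + u))
-8*(-148 + z(12)) = -8*(-148 + 12*(1 + 12)/(-10 + 12)) = -8*(-148 + 12*13/2) = -8*(-148 + 12*(1/2)*13) = -8*(-148 + 78) = -8*(-70) = 560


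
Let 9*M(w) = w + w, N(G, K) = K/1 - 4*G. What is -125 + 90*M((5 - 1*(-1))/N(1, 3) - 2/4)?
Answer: -255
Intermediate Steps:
N(G, K) = K - 4*G (N(G, K) = K*1 - 4*G = K - 4*G)
M(w) = 2*w/9 (M(w) = (w + w)/9 = (2*w)/9 = 2*w/9)
-125 + 90*M((5 - 1*(-1))/N(1, 3) - 2/4) = -125 + 90*(2*((5 - 1*(-1))/(3 - 4*1) - 2/4)/9) = -125 + 90*(2*((5 + 1)/(3 - 4) - 2*¼)/9) = -125 + 90*(2*(6/(-1) - ½)/9) = -125 + 90*(2*(6*(-1) - ½)/9) = -125 + 90*(2*(-6 - ½)/9) = -125 + 90*((2/9)*(-13/2)) = -125 + 90*(-13/9) = -125 - 130 = -255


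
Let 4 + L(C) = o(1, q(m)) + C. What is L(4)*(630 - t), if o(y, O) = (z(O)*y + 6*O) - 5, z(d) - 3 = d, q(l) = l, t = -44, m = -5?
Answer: -24938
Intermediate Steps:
z(d) = 3 + d
o(y, O) = -5 + 6*O + y*(3 + O) (o(y, O) = ((3 + O)*y + 6*O) - 5 = (y*(3 + O) + 6*O) - 5 = (6*O + y*(3 + O)) - 5 = -5 + 6*O + y*(3 + O))
L(C) = -41 + C (L(C) = -4 + ((-5 + 6*(-5) + 1*(3 - 5)) + C) = -4 + ((-5 - 30 + 1*(-2)) + C) = -4 + ((-5 - 30 - 2) + C) = -4 + (-37 + C) = -41 + C)
L(4)*(630 - t) = (-41 + 4)*(630 - 1*(-44)) = -37*(630 + 44) = -37*674 = -24938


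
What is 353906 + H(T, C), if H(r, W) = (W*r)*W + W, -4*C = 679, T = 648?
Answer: 76103587/4 ≈ 1.9026e+7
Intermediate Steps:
C = -679/4 (C = -¼*679 = -679/4 ≈ -169.75)
H(r, W) = W + r*W² (H(r, W) = r*W² + W = W + r*W²)
353906 + H(T, C) = 353906 - 679*(1 - 679/4*648)/4 = 353906 - 679*(1 - 109998)/4 = 353906 - 679/4*(-109997) = 353906 + 74687963/4 = 76103587/4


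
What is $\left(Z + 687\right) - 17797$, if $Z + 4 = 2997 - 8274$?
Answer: $-22391$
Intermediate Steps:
$Z = -5281$ ($Z = -4 + \left(2997 - 8274\right) = -4 - 5277 = -5281$)
$\left(Z + 687\right) - 17797 = \left(-5281 + 687\right) - 17797 = -4594 - 17797 = -22391$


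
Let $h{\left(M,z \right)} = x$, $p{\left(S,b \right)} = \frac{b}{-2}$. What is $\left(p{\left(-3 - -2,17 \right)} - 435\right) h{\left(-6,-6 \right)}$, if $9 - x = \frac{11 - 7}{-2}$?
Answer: $- \frac{9757}{2} \approx -4878.5$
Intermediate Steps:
$p{\left(S,b \right)} = - \frac{b}{2}$ ($p{\left(S,b \right)} = b \left(- \frac{1}{2}\right) = - \frac{b}{2}$)
$x = 11$ ($x = 9 - \frac{11 - 7}{-2} = 9 - 4 \left(- \frac{1}{2}\right) = 9 - -2 = 9 + 2 = 11$)
$h{\left(M,z \right)} = 11$
$\left(p{\left(-3 - -2,17 \right)} - 435\right) h{\left(-6,-6 \right)} = \left(\left(- \frac{1}{2}\right) 17 - 435\right) 11 = \left(- \frac{17}{2} - 435\right) 11 = \left(- \frac{887}{2}\right) 11 = - \frac{9757}{2}$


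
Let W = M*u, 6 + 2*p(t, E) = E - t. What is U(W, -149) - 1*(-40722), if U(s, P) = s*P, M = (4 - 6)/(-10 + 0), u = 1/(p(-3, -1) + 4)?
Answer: 407071/10 ≈ 40707.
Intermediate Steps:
p(t, E) = -3 + E/2 - t/2 (p(t, E) = -3 + (E - t)/2 = -3 + (E/2 - t/2) = -3 + E/2 - t/2)
u = ½ (u = 1/((-3 + (½)*(-1) - ½*(-3)) + 4) = 1/((-3 - ½ + 3/2) + 4) = 1/(-2 + 4) = 1/2 = ½ ≈ 0.50000)
M = ⅕ (M = -2/(-10) = -2*(-⅒) = ⅕ ≈ 0.20000)
W = ⅒ (W = (⅕)*(½) = ⅒ ≈ 0.10000)
U(s, P) = P*s
U(W, -149) - 1*(-40722) = -149*⅒ - 1*(-40722) = -149/10 + 40722 = 407071/10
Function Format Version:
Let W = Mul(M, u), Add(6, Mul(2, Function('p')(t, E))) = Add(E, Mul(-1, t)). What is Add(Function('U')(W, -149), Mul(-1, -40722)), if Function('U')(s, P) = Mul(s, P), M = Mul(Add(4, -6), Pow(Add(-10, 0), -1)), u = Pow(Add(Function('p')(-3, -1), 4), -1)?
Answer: Rational(407071, 10) ≈ 40707.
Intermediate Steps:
Function('p')(t, E) = Add(-3, Mul(Rational(1, 2), E), Mul(Rational(-1, 2), t)) (Function('p')(t, E) = Add(-3, Mul(Rational(1, 2), Add(E, Mul(-1, t)))) = Add(-3, Add(Mul(Rational(1, 2), E), Mul(Rational(-1, 2), t))) = Add(-3, Mul(Rational(1, 2), E), Mul(Rational(-1, 2), t)))
u = Rational(1, 2) (u = Pow(Add(Add(-3, Mul(Rational(1, 2), -1), Mul(Rational(-1, 2), -3)), 4), -1) = Pow(Add(Add(-3, Rational(-1, 2), Rational(3, 2)), 4), -1) = Pow(Add(-2, 4), -1) = Pow(2, -1) = Rational(1, 2) ≈ 0.50000)
M = Rational(1, 5) (M = Mul(-2, Pow(-10, -1)) = Mul(-2, Rational(-1, 10)) = Rational(1, 5) ≈ 0.20000)
W = Rational(1, 10) (W = Mul(Rational(1, 5), Rational(1, 2)) = Rational(1, 10) ≈ 0.10000)
Function('U')(s, P) = Mul(P, s)
Add(Function('U')(W, -149), Mul(-1, -40722)) = Add(Mul(-149, Rational(1, 10)), Mul(-1, -40722)) = Add(Rational(-149, 10), 40722) = Rational(407071, 10)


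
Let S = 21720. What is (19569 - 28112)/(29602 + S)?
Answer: -8543/51322 ≈ -0.16646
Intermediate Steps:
(19569 - 28112)/(29602 + S) = (19569 - 28112)/(29602 + 21720) = -8543/51322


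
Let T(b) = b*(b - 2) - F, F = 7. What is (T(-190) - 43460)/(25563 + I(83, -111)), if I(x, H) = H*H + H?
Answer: -2329/12591 ≈ -0.18497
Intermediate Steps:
T(b) = -7 + b*(-2 + b) (T(b) = b*(b - 2) - 1*7 = b*(-2 + b) - 7 = -7 + b*(-2 + b))
I(x, H) = H + H**2 (I(x, H) = H**2 + H = H + H**2)
(T(-190) - 43460)/(25563 + I(83, -111)) = ((-7 + (-190)**2 - 2*(-190)) - 43460)/(25563 - 111*(1 - 111)) = ((-7 + 36100 + 380) - 43460)/(25563 - 111*(-110)) = (36473 - 43460)/(25563 + 12210) = -6987/37773 = -6987*1/37773 = -2329/12591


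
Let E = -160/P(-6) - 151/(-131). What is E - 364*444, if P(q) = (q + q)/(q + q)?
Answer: -21192505/131 ≈ -1.6177e+5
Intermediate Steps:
P(q) = 1 (P(q) = (2*q)/((2*q)) = (2*q)*(1/(2*q)) = 1)
E = -20809/131 (E = -160/1 - 151/(-131) = -160*1 - 151*(-1/131) = -160 + 151/131 = -20809/131 ≈ -158.85)
E - 364*444 = -20809/131 - 364*444 = -20809/131 - 161616 = -21192505/131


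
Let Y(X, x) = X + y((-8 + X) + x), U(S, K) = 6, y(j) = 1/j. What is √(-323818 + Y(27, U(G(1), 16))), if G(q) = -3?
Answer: I*√8094774/5 ≈ 569.03*I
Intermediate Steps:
Y(X, x) = X + 1/(-8 + X + x) (Y(X, x) = X + 1/((-8 + X) + x) = X + 1/(-8 + X + x))
√(-323818 + Y(27, U(G(1), 16))) = √(-323818 + (27 + 1/(-8 + 27 + 6))) = √(-323818 + (27 + 1/25)) = √(-323818 + 676/25) = √(-8094774/25) = I*√8094774/5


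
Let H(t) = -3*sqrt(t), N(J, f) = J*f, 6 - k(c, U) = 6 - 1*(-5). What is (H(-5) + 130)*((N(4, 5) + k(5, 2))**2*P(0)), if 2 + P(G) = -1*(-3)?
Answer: 29250 - 675*I*sqrt(5) ≈ 29250.0 - 1509.3*I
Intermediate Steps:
P(G) = 1 (P(G) = -2 - 1*(-3) = -2 + 3 = 1)
k(c, U) = -5 (k(c, U) = 6 - (6 - 1*(-5)) = 6 - (6 + 5) = 6 - 1*11 = 6 - 11 = -5)
(H(-5) + 130)*((N(4, 5) + k(5, 2))**2*P(0)) = (-3*I*sqrt(5) + 130)*((4*5 - 5)**2*1) = (-3*I*sqrt(5) + 130)*((20 - 5)**2*1) = (-3*I*sqrt(5) + 130)*(15**2*1) = (130 - 3*I*sqrt(5))*(225*1) = (130 - 3*I*sqrt(5))*225 = 29250 - 675*I*sqrt(5)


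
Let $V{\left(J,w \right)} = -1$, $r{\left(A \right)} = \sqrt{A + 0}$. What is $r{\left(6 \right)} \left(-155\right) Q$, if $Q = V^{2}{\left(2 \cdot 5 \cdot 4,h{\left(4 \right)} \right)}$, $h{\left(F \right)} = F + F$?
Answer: $- 155 \sqrt{6} \approx -379.67$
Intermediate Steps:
$r{\left(A \right)} = \sqrt{A}$
$h{\left(F \right)} = 2 F$
$Q = 1$ ($Q = \left(-1\right)^{2} = 1$)
$r{\left(6 \right)} \left(-155\right) Q = \sqrt{6} \left(-155\right) 1 = - 155 \sqrt{6} \cdot 1 = - 155 \sqrt{6}$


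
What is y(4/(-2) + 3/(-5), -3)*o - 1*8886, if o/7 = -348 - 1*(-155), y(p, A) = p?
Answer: -26867/5 ≈ -5373.4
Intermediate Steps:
o = -1351 (o = 7*(-348 - 1*(-155)) = 7*(-348 + 155) = 7*(-193) = -1351)
y(4/(-2) + 3/(-5), -3)*o - 1*8886 = (4/(-2) + 3/(-5))*(-1351) - 1*8886 = (4*(-½) + 3*(-⅕))*(-1351) - 8886 = (-2 - ⅗)*(-1351) - 8886 = -13/5*(-1351) - 8886 = 17563/5 - 8886 = -26867/5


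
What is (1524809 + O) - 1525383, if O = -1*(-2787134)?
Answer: 2786560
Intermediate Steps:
O = 2787134
(1524809 + O) - 1525383 = (1524809 + 2787134) - 1525383 = 4311943 - 1525383 = 2786560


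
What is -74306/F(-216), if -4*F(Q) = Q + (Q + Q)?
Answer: -37153/81 ≈ -458.68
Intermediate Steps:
F(Q) = -3*Q/4 (F(Q) = -(Q + (Q + Q))/4 = -(Q + 2*Q)/4 = -3*Q/4)
-74306/F(-216) = -74306/((-¾*(-216))) = -74306/162 = -74306*1/162 = -37153/81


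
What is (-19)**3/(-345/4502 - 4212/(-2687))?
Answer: -82972458766/18035409 ≈ -4600.5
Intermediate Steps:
(-19)**3/(-345/4502 - 4212/(-2687)) = -6859/(-345*1/4502 - 4212*(-1/2687)) = -6859/(-345/4502 + 4212/2687) = -6859/18035409/12096874 = -6859*12096874/18035409 = -82972458766/18035409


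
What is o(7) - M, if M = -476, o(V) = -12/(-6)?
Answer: 478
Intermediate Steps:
o(V) = 2 (o(V) = -12*(-⅙) = 2)
o(7) - M = 2 - 1*(-476) = 2 + 476 = 478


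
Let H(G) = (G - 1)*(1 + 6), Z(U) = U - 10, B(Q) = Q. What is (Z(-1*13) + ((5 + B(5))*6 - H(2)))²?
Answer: 900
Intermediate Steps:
Z(U) = -10 + U
H(G) = -7 + 7*G (H(G) = (-1 + G)*7 = -7 + 7*G)
(Z(-1*13) + ((5 + B(5))*6 - H(2)))² = ((-10 - 1*13) + ((5 + 5)*6 - (-7 + 7*2)))² = ((-10 - 13) + (10*6 - (-7 + 14)))² = (-23 + (60 - 1*7))² = (-23 + (60 - 7))² = (-23 + 53)² = 30² = 900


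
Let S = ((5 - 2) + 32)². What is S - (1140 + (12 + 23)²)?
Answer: -1140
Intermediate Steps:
S = 1225 (S = (3 + 32)² = 35² = 1225)
S - (1140 + (12 + 23)²) = 1225 - (1140 + (12 + 23)²) = 1225 - (1140 + 35²) = 1225 - (1140 + 1225) = 1225 - 1*2365 = 1225 - 2365 = -1140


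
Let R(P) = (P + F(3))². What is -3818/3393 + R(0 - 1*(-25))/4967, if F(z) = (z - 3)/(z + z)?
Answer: -16843381/16853031 ≈ -0.99943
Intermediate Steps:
F(z) = (-3 + z)/(2*z) (F(z) = (-3 + z)/((2*z)) = (-3 + z)*(1/(2*z)) = (-3 + z)/(2*z))
R(P) = P² (R(P) = (P + (½)*(-3 + 3)/3)² = (P + (½)*(⅓)*0)² = (P + 0)² = P²)
-3818/3393 + R(0 - 1*(-25))/4967 = -3818/3393 + (0 - 1*(-25))²/4967 = -3818*1/3393 + (0 + 25)²*(1/4967) = -3818/3393 + 25²*(1/4967) = -3818/3393 + 625*(1/4967) = -3818/3393 + 625/4967 = -16843381/16853031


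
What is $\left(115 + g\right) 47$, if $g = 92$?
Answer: $9729$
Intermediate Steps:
$\left(115 + g\right) 47 = \left(115 + 92\right) 47 = 207 \cdot 47 = 9729$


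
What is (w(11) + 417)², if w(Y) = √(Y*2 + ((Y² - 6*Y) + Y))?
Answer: 173977 + 1668*√22 ≈ 1.8180e+5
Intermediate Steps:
w(Y) = √(Y² - 3*Y) (w(Y) = √(2*Y + (Y² - 5*Y)) = √(Y² - 3*Y))
(w(11) + 417)² = (√(11*(-3 + 11)) + 417)² = (√(11*8) + 417)² = (√88 + 417)² = (2*√22 + 417)² = (417 + 2*√22)²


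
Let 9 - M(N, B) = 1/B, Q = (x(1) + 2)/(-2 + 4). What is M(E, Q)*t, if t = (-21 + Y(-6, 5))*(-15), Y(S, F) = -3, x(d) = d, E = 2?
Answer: 3000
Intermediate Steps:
Q = 3/2 (Q = (1 + 2)/(-2 + 4) = 3/2 ≈ 1.5000)
t = 360 (t = (-21 - 3)*(-15) = -24*(-15) = 360)
M(N, B) = 9 - 1/B
M(E, Q)*t = (9 - 1/3/2)*360 = (9 - 1*⅔)*360 = (9 - ⅔)*360 = (25/3)*360 = 3000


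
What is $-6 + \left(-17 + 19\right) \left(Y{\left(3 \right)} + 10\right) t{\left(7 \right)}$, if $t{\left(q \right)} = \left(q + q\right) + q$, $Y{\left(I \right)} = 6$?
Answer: $666$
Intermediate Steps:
$t{\left(q \right)} = 3 q$ ($t{\left(q \right)} = 2 q + q = 3 q$)
$-6 + \left(-17 + 19\right) \left(Y{\left(3 \right)} + 10\right) t{\left(7 \right)} = -6 + \left(-17 + 19\right) \left(6 + 10\right) 3 \cdot 7 = -6 + 2 \cdot 16 \cdot 21 = -6 + 32 \cdot 21 = -6 + 672 = 666$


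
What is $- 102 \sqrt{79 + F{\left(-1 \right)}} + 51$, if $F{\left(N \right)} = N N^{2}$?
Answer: $51 - 102 \sqrt{78} \approx -849.84$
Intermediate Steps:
$F{\left(N \right)} = N^{3}$
$- 102 \sqrt{79 + F{\left(-1 \right)}} + 51 = - 102 \sqrt{79 + \left(-1\right)^{3}} + 51 = - 102 \sqrt{79 - 1} + 51 = - 102 \sqrt{78} + 51 = 51 - 102 \sqrt{78}$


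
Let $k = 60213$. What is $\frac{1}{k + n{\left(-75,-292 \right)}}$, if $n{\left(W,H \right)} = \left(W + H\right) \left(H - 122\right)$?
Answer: $\frac{1}{212151} \approx 4.7136 \cdot 10^{-6}$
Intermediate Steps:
$n{\left(W,H \right)} = \left(-122 + H\right) \left(H + W\right)$ ($n{\left(W,H \right)} = \left(H + W\right) \left(-122 + H\right) = \left(-122 + H\right) \left(H + W\right)$)
$\frac{1}{k + n{\left(-75,-292 \right)}} = \frac{1}{60213 - \left(-66674 - 85264\right)} = \frac{1}{60213 + \left(85264 + 35624 + 9150 + 21900\right)} = \frac{1}{60213 + 151938} = \frac{1}{212151}$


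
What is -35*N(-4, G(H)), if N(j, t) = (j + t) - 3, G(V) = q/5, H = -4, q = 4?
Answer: 217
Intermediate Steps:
G(V) = 4/5
N(j, t) = -3 + j + t
-35*N(-4, G(H)) = -35*(-3 - 4 + 4/5) = -35*(-31/5) = 217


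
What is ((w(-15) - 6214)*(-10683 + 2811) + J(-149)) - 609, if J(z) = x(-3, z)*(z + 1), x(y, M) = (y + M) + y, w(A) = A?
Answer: 49057019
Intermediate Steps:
x(y, M) = M + 2*y (x(y, M) = (M + y) + y = M + 2*y)
J(z) = (1 + z)*(-6 + z) (J(z) = (z + 2*(-3))*(z + 1) = (z - 6)*(1 + z) = (-6 + z)*(1 + z) = (1 + z)*(-6 + z))
((w(-15) - 6214)*(-10683 + 2811) + J(-149)) - 609 = ((-15 - 6214)*(-10683 + 2811) + (1 - 149)*(-6 - 149)) - 609 = (-6229*(-7872) - 148*(-155)) - 609 = (49034688 + 22940) - 609 = 49057628 - 609 = 49057019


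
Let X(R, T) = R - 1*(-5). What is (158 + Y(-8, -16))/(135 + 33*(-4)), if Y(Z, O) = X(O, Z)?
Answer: 49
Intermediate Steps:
X(R, T) = 5 + R (X(R, T) = R + 5 = 5 + R)
Y(Z, O) = 5 + O
(158 + Y(-8, -16))/(135 + 33*(-4)) = (158 + (5 - 16))/(135 + 33*(-4)) = (158 - 11)/(135 - 132) = 147/3 = 147*(⅓) = 49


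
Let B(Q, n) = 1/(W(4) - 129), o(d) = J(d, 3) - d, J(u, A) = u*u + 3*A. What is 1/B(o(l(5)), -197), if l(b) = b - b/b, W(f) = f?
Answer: -125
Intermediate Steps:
l(b) = -1 + b (l(b) = b - 1*1 = b - 1 = -1 + b)
J(u, A) = u² + 3*A
o(d) = 9 + d² - d (o(d) = (d² + 3*3) - d = (d² + 9) - d = (9 + d²) - d = 9 + d² - d)
B(Q, n) = -1/125 (B(Q, n) = 1/(4 - 129) = 1/(-125) = -1/125)
1/B(o(l(5)), -197) = 1/(-1/125) = -125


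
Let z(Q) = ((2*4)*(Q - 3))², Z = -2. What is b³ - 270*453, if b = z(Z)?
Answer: 4095877690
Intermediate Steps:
z(Q) = (-24 + 8*Q)² (z(Q) = (8*(-3 + Q))² = (-24 + 8*Q)²)
b = 1600 (b = 64*(-3 - 2)² = 64*(-5)² = 64*25 = 1600)
b³ - 270*453 = 1600³ - 270*453 = 4096000000 - 122310 = 4095877690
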